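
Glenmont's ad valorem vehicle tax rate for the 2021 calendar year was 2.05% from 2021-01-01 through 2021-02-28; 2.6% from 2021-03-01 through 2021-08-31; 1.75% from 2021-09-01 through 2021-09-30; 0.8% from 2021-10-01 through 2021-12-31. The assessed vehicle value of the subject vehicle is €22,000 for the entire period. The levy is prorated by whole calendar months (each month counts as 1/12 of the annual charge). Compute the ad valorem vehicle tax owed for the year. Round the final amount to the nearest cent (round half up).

2021-01-01 to 2021-02-28: 2 months at 2.05% → €22,000 × 2.05% × 2/12 = €75.1667
2021-03-01 to 2021-08-31: 6 months at 2.6% → €22,000 × 2.6% × 6/12 = €286.0000
2021-09-01 to 2021-09-30: 1 month at 1.75% → €22,000 × 1.75% × 1/12 = €32.0833
2021-10-01 to 2021-12-31: 3 months at 0.8% → €22,000 × 0.8% × 3/12 = €44.0000
Total = €437.2500

€437.25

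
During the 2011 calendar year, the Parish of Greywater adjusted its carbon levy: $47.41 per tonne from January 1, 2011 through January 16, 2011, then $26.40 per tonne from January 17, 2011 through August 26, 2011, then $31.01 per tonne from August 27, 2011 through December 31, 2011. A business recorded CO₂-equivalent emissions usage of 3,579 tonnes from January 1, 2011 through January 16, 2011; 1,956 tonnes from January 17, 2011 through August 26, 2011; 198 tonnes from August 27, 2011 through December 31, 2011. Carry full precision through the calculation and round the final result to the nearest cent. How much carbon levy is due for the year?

$227,458.77

January 1 – January 16, 2011: 3,579 tonnes at $47.41/tonne → $169,680.39
January 17 – August 26, 2011: 1,956 tonnes at $26.40/tonne → $51,638.40
August 27 – December 31, 2011: 198 tonnes at $31.01/tonne → $6,139.98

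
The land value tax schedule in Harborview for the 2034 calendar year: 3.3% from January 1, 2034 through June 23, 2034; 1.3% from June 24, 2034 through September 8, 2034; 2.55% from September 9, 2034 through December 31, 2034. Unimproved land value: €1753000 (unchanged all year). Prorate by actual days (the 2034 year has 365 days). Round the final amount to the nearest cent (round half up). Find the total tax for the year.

€46346.44

January 1 – June 23, 2034: 174 days at 3.3% → €1753000 × 3.3% × 174/365 = €27577.3315
June 24 – September 8, 2034: 77 days at 1.3% → €1753000 × 1.3% × 77/365 = €4807.5425
September 9 – December 31, 2034: 114 days at 2.55% → €1753000 × 2.55% × 114/365 = €13961.5644
Total = €46346.4384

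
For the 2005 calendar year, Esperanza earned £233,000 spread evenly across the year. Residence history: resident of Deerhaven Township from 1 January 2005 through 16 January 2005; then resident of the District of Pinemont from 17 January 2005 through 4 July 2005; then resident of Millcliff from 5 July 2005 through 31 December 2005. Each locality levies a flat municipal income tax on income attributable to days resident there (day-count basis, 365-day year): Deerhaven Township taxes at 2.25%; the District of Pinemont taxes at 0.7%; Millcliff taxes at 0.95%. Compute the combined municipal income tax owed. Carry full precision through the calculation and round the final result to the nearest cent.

Deerhaven Township, 1 January – 16 January 2005: 16 days → £233,000 × 2.25% × 16/365 = £229.8082
The District of Pinemont, 17 January – 4 July 2005: 169 days → £233,000 × 0.7% × 169/365 = £755.1753
Millcliff, 5 July – 31 December 2005: 180 days → £233,000 × 0.95% × 180/365 = £1,091.5890
Total = £2,076.5726

£2,076.57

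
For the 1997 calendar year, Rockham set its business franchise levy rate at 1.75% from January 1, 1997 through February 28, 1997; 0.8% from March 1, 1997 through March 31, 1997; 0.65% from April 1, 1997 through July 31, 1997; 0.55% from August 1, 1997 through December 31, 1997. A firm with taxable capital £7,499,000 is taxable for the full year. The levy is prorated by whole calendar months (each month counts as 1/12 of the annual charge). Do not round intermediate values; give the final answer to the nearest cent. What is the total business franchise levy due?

£60,304.46

January 1 – February 28, 1997: 2 months at 1.75% → £7,499,000 × 1.75% × 2/12 = £21,872.0833
March 1 – March 31, 1997: 1 month at 0.8% → £7,499,000 × 0.8% × 1/12 = £4,999.3333
April 1 – July 31, 1997: 4 months at 0.65% → £7,499,000 × 0.65% × 4/12 = £16,247.8333
August 1 – December 31, 1997: 5 months at 0.55% → £7,499,000 × 0.55% × 5/12 = £17,185.2083
Total = £60,304.4583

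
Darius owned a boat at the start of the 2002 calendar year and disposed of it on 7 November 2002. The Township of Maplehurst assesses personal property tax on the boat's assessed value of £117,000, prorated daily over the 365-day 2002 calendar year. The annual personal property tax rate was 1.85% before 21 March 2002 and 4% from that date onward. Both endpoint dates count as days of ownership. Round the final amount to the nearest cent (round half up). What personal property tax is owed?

£3,443.17

1 January – 20 March 2002: 79 days at 1.85% → £117,000 × 1.85% × 79/365 = £468.4808
21 March – 7 November 2002: 232 days at 4% → £117,000 × 4% × 232/365 = £2,974.6849
Total = £3,443.1658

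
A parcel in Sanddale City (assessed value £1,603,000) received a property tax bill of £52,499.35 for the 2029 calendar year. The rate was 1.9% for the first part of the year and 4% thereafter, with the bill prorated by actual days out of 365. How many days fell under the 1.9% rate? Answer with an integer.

126 days

Let d = days at the first rate; then 365 − d days at the second rate.
£1,603,000 × [1.9%·d + 4%·(365−d)] / 365 = £52,499.35
Solving gives d = 126, so the new rate took effect on May 7, 2029.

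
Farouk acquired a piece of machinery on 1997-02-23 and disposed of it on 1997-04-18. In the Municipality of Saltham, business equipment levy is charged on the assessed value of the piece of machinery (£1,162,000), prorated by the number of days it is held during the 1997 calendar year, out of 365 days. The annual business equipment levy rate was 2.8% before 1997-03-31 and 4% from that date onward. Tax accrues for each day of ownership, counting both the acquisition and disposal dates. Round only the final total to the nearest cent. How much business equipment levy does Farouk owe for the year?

£5,628.54

1997-02-23 to 1997-03-30: 36 days at 2.8% → £1,162,000 × 2.8% × 36/365 = £3,209.0301
1997-03-31 to 1997-04-18: 19 days at 4% → £1,162,000 × 4% × 19/365 = £2,419.5068
Total = £5,628.5370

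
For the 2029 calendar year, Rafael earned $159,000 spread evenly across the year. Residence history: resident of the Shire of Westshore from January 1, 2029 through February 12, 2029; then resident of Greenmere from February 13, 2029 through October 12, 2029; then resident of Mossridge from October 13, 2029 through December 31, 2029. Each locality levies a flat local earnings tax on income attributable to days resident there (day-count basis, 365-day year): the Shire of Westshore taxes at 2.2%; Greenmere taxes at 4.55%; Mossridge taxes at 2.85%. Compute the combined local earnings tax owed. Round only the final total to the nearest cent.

$6,201.87

The Shire of Westshore, January 1 – February 12, 2029: 43 days → $159,000 × 2.2% × 43/365 = $412.0932
Greenmere, February 13 – October 12, 2029: 242 days → $159,000 × 4.55% × 242/365 = $4,796.5726
Mossridge, October 13 – December 31, 2029: 80 days → $159,000 × 2.85% × 80/365 = $993.2055
Total = $6,201.8712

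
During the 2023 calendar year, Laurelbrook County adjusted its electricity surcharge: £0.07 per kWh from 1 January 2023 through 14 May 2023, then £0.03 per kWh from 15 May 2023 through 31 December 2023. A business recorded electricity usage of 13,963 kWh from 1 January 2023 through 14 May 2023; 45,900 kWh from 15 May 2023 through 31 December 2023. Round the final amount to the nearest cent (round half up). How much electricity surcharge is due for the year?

£2,354.41

1 January – 14 May 2023: 13,963 kWh at £0.07/kWh → £977.41
15 May – 31 December 2023: 45,900 kWh at £0.03/kWh → £1,377.00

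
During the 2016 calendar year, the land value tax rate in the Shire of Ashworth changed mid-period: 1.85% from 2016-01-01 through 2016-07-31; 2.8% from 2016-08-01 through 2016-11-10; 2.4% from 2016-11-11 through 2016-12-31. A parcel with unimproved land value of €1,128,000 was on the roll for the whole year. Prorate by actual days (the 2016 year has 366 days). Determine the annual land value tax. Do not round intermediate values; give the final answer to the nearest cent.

€24,718.92

2016-01-01 to 2016-07-31: 213 days at 1.85% → €1,128,000 × 1.85% × 213/366 = €12,144.4918
2016-08-01 to 2016-11-10: 102 days at 2.8% → €1,128,000 × 2.8% × 102/366 = €8,802.0984
2016-11-11 to 2016-12-31: 51 days at 2.4% → €1,128,000 × 2.4% × 51/366 = €3,772.3279
Total = €24,718.9180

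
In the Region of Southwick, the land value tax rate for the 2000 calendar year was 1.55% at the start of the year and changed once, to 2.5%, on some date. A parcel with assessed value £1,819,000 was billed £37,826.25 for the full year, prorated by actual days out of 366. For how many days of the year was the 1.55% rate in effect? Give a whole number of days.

Let d = days at the first rate; then 366 − d days at the second rate.
£1,819,000 × [1.55%·d + 2.5%·(366−d)] / 366 = £37,826.25
Solving gives d = 162, so the new rate took effect on 11 Jun 2000.

162 days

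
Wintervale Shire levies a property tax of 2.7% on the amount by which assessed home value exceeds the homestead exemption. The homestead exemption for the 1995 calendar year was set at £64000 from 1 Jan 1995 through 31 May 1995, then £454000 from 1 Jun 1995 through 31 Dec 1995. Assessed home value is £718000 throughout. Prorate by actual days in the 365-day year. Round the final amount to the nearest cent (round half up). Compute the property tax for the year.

£11484.25

1 Jan – 31 May 1995: 151 days, exemption £64000 → (£718000 − £64000) × 2.7% × 151/365 = £7305.0904
1 Jun – 31 Dec 1995: 214 days, exemption £454000 → (£718000 − £454000) × 2.7% × 214/365 = £4179.1562
Total = £11484.2466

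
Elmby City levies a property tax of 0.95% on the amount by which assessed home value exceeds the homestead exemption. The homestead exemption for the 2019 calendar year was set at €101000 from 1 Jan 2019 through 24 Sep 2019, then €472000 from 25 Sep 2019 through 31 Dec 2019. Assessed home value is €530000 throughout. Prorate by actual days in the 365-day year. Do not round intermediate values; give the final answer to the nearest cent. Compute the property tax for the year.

1 Jan – 24 Sep 2019: 267 days, exemption €101000 → (€530000 − €101000) × 0.95% × 267/365 = €2981.2562
25 Sep – 31 Dec 2019: 98 days, exemption €472000 → (€530000 − €472000) × 0.95% × 98/365 = €147.9397
Total = €3129.1959

€3129.20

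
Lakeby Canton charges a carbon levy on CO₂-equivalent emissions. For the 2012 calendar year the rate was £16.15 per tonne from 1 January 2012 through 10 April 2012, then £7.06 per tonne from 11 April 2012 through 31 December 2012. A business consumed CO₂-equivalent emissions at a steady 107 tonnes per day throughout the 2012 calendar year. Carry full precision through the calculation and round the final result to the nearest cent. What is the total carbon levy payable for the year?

1 January – 10 April 2012: 101 days × 107 tonnes/day = 10,807 tonnes at £16.15/tonne → £174,533.05
11 April – 31 December 2012: 265 days × 107 tonnes/day = 28,355 tonnes at £7.06/tonne → £200,186.30

£374,719.35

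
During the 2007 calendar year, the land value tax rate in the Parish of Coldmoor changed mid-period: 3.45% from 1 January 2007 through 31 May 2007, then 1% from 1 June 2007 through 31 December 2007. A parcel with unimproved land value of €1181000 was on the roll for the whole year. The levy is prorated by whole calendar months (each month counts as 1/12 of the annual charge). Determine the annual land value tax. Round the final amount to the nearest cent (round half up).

1 January – 31 May 2007: 5 months at 3.45% → €1181000 × 3.45% × 5/12 = €16976.8750
1 June – 31 December 2007: 7 months at 1% → €1181000 × 1% × 7/12 = €6889.1667
Total = €23866.0417

€23866.04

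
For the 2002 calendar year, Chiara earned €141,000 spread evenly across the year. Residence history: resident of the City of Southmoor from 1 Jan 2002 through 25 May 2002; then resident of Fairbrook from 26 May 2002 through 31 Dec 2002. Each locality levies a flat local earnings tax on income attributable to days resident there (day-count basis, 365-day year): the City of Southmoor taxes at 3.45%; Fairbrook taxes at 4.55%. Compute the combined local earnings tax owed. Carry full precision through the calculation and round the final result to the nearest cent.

The City of Southmoor, 1 Jan – 25 May 2002: 145 days → €141,000 × 3.45% × 145/365 = €1,932.4726
Fairbrook, 26 May – 31 Dec 2002: 220 days → €141,000 × 4.55% × 220/365 = €3,866.8767
Total = €5,799.3493

€5,799.35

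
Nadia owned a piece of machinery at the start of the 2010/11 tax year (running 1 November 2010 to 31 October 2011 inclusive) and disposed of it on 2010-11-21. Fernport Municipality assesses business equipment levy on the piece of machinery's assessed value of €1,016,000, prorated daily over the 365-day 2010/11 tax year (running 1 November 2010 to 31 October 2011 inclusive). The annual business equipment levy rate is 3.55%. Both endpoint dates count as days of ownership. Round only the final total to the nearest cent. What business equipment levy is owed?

Days held (2010-11-01 to 2010-11-21): 21 out of 365
Tax = €1,016,000 × 3.55% × 21/365 = €2,075.1452

€2,075.15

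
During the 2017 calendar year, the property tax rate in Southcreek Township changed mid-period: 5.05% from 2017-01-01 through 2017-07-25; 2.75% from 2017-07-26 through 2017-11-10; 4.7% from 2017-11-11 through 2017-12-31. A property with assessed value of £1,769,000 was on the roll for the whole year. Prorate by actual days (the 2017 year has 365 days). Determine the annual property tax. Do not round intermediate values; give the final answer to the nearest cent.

2017-01-01 to 2017-07-25: 206 days at 5.05% → £1,769,000 × 5.05% × 206/365 = £50,418.9233
2017-07-26 to 2017-11-10: 108 days at 2.75% → £1,769,000 × 2.75% × 108/365 = £14,394.3288
2017-11-11 to 2017-12-31: 51 days at 4.7% → £1,769,000 × 4.7% × 51/365 = £11,617.2411
Total = £76,430.4932

£76,430.49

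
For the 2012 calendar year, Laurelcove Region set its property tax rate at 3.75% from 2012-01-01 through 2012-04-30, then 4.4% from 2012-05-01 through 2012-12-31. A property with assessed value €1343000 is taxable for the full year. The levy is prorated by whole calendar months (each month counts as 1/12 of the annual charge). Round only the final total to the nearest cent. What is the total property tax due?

2012-01-01 to 2012-04-30: 4 months at 3.75% → €1343000 × 3.75% × 4/12 = €16787.5000
2012-05-01 to 2012-12-31: 8 months at 4.4% → €1343000 × 4.4% × 8/12 = €39394.6667
Total = €56182.1667

€56182.17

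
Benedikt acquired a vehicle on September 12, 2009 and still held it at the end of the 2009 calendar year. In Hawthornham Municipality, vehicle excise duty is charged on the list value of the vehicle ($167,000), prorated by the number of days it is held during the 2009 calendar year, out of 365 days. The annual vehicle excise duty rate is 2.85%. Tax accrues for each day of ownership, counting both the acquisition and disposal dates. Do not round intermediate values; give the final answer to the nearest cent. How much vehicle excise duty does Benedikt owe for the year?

$1,447.41

Days held (September 12 – December 31, 2009): 111 out of 365
Tax = $167,000 × 2.85% × 111/365 = $1,447.4096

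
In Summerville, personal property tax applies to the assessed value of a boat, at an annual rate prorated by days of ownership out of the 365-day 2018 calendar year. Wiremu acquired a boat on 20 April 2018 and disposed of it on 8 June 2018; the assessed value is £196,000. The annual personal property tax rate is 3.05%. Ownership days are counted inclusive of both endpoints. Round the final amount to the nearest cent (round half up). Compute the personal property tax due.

Days held (20 April – 8 June 2018): 50 out of 365
Tax = £196,000 × 3.05% × 50/365 = £818.9041

£818.90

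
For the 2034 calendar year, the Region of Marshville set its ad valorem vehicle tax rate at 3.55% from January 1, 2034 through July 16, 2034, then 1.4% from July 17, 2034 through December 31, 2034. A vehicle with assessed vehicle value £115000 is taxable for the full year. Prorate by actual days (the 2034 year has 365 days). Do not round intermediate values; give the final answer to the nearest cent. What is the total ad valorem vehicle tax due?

£2944.47

January 1 – July 16, 2034: 197 days at 3.55% → £115000 × 3.55% × 197/365 = £2203.4315
July 17 – December 31, 2034: 168 days at 1.4% → £115000 × 1.4% × 168/365 = £741.0411
Total = £2944.4726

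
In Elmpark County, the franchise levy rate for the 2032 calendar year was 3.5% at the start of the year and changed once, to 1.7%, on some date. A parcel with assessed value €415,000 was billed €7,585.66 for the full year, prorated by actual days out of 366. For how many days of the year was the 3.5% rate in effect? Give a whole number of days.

26 days

Let d = days at the first rate; then 366 − d days at the second rate.
€415,000 × [3.5%·d + 1.7%·(366−d)] / 366 = €7,585.66
Solving gives d = 26, so the new rate took effect on 27 Jan 2032.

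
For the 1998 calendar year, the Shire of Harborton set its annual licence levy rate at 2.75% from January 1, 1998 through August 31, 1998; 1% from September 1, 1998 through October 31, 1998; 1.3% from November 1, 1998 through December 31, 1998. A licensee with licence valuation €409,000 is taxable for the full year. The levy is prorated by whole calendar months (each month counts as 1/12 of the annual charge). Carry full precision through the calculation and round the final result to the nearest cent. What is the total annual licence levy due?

January 1 – August 31, 1998: 8 months at 2.75% → €409,000 × 2.75% × 8/12 = €7,498.3333
September 1 – October 31, 1998: 2 months at 1% → €409,000 × 1% × 2/12 = €681.6667
November 1 – December 31, 1998: 2 months at 1.3% → €409,000 × 1.3% × 2/12 = €886.1667
Total = €9,066.1667

€9,066.17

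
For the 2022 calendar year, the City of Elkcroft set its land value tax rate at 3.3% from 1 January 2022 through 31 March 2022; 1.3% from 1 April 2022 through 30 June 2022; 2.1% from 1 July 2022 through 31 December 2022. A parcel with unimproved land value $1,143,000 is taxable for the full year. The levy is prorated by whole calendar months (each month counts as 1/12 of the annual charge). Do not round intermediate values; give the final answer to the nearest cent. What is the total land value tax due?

$25,146.00

1 January – 31 March 2022: 3 months at 3.3% → $1,143,000 × 3.3% × 3/12 = $9,429.7500
1 April – 30 June 2022: 3 months at 1.3% → $1,143,000 × 1.3% × 3/12 = $3,714.7500
1 July – 31 December 2022: 6 months at 2.1% → $1,143,000 × 2.1% × 6/12 = $12,001.5000
Total = $25,146.0000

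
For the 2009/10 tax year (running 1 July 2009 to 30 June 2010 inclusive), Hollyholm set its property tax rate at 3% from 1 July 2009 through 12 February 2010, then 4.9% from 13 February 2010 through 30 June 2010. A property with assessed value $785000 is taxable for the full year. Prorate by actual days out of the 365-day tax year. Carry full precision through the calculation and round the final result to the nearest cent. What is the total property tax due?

$29189.10

1 July 2009 – 12 February 2010: 227 days at 3% → $785000 × 3% × 227/365 = $14646.1644
13 February – 30 June 2010: 138 days at 4.9% → $785000 × 4.9% × 138/365 = $14542.9315
Total = $29189.0959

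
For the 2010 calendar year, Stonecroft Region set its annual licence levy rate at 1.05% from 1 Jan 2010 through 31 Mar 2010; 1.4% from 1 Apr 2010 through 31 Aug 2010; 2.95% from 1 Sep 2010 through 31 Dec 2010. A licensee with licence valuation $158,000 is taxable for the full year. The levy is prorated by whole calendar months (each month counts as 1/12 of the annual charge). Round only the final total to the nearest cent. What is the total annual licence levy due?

1 Jan – 31 Mar 2010: 3 months at 1.05% → $158,000 × 1.05% × 3/12 = $414.7500
1 Apr – 31 Aug 2010: 5 months at 1.4% → $158,000 × 1.4% × 5/12 = $921.6667
1 Sep – 31 Dec 2010: 4 months at 2.95% → $158,000 × 2.95% × 4/12 = $1,553.6667
Total = $2,890.0833

$2,890.08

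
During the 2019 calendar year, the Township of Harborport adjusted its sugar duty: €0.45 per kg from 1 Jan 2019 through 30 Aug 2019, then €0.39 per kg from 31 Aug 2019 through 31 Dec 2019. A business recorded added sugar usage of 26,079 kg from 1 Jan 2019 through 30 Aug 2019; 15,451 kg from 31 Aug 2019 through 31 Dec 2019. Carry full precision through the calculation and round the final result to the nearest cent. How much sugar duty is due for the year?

€17761.44

1 Jan – 30 Aug 2019: 26,079 kg at €0.45/kg → €11735.55
31 Aug – 31 Dec 2019: 15,451 kg at €0.39/kg → €6025.89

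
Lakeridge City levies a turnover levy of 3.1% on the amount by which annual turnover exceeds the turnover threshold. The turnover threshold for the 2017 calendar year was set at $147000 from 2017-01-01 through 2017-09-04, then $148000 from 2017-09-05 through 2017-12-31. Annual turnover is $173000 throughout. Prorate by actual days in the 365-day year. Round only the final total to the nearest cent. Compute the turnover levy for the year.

$795.98

2017-01-01 to 2017-09-04: 247 days, exemption $147000 → ($173000 − $147000) × 3.1% × 247/365 = $545.4301
2017-09-05 to 2017-12-31: 118 days, exemption $148000 → ($173000 − $148000) × 3.1% × 118/365 = $250.5479
Total = $795.9781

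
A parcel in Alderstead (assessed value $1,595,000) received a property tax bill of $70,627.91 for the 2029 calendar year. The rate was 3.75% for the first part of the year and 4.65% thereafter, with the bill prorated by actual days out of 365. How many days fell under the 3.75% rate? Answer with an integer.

Let d = days at the first rate; then 365 − d days at the second rate.
$1,595,000 × [3.75%·d + 4.65%·(365−d)] / 365 = $70,627.91
Solving gives d = 90, so the new rate took effect on 1 April 2029.

90 days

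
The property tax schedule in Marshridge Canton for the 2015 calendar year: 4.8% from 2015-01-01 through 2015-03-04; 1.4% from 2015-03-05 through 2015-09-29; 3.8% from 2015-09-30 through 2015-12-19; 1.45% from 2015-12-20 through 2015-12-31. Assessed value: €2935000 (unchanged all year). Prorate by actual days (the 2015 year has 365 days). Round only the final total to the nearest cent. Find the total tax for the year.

2015-01-01 to 2015-03-04: 63 days at 4.8% → €2935000 × 4.8% × 63/365 = €24316.2740
2015-03-05 to 2015-09-29: 209 days at 1.4% → €2935000 × 1.4% × 209/365 = €23528.2466
2015-09-30 to 2015-12-19: 81 days at 3.8% → €2935000 × 3.8% × 81/365 = €24750.4932
2015-12-20 to 2015-12-31: 12 days at 1.45% → €2935000 × 1.45% × 12/365 = €1399.1507
Total = €73994.1644

€73994.16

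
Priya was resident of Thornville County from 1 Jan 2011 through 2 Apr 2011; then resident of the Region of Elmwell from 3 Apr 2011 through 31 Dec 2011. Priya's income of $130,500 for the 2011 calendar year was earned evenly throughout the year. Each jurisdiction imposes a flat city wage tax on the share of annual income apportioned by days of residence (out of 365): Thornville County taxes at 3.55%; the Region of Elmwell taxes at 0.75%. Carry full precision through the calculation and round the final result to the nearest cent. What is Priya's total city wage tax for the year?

$1,899.76

Thornville County, 1 Jan – 2 Apr 2011: 92 days → $130,500 × 3.55% × 92/365 = $1,167.7068
The Region of Elmwell, 3 Apr – 31 Dec 2011: 273 days → $130,500 × 0.75% × 273/365 = $732.0514
Total = $1,899.7582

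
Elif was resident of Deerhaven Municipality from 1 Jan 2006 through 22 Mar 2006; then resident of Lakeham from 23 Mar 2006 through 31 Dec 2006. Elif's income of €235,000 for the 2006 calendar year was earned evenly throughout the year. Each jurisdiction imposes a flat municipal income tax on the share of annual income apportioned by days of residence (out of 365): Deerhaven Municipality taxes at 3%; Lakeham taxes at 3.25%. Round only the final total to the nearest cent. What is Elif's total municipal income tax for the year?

€7,507.12

Deerhaven Municipality, 1 Jan – 22 Mar 2006: 81 days → €235,000 × 3% × 81/365 = €1,564.5205
Lakeham, 23 Mar – 31 Dec 2006: 284 days → €235,000 × 3.25% × 284/365 = €5,942.6027
Total = €7,507.1233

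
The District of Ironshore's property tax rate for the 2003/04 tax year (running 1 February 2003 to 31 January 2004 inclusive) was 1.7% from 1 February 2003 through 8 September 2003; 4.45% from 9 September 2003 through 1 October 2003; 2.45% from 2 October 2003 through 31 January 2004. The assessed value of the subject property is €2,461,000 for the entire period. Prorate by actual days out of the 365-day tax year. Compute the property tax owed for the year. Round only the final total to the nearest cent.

€52,270.97

1 February – 8 September 2003: 220 days at 1.7% → €2,461,000 × 1.7% × 220/365 = €25,216.8219
9 September – 1 October 2003: 23 days at 4.45% → €2,461,000 × 4.45% × 23/365 = €6,900.9137
2 October 2003 – 31 January 2004: 122 days at 2.45% → €2,461,000 × 2.45% × 122/365 = €20,153.2301
Total = €52,270.9658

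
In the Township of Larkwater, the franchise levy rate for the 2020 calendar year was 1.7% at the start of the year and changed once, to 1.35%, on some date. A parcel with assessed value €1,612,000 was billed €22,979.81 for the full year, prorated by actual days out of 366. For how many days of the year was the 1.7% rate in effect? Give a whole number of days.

79 days

Let d = days at the first rate; then 366 − d days at the second rate.
€1,612,000 × [1.7%·d + 1.35%·(366−d)] / 366 = €22,979.81
Solving gives d = 79, so the new rate took effect on 20 Mar 2020.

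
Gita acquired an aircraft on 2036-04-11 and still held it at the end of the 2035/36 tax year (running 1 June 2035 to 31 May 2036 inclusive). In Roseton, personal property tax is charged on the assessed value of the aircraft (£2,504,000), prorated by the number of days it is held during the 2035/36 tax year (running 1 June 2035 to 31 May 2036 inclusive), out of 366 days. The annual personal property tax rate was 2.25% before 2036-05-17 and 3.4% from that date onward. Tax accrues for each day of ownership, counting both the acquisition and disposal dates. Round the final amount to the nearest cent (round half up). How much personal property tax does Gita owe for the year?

2036-04-11 to 2036-05-16: 36 days at 2.25% → £2,504,000 × 2.25% × 36/366 = £5,541.6393
2036-05-17 to 2036-05-31: 15 days at 3.4% → £2,504,000 × 3.4% × 15/366 = £3,489.1803
Total = £9,030.8197

£9,030.82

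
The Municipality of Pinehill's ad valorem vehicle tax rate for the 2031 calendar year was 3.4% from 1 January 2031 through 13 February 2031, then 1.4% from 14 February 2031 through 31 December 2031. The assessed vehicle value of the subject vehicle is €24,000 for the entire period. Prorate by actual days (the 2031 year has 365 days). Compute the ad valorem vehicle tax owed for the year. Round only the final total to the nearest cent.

1 January – 13 February 2031: 44 days at 3.4% → €24,000 × 3.4% × 44/365 = €98.3671
14 February – 31 December 2031: 321 days at 1.4% → €24,000 × 1.4% × 321/365 = €295.4959
Total = €393.8630

€393.86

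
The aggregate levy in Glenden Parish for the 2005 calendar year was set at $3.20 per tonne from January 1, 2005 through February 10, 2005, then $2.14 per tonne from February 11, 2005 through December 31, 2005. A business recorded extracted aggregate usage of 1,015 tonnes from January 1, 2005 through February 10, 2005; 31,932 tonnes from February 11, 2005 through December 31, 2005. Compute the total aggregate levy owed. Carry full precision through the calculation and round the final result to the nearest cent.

January 1 – February 10, 2005: 1,015 tonnes at $3.20/tonne → $3248.00
February 11 – December 31, 2005: 31,932 tonnes at $2.14/tonne → $68334.48

$71582.48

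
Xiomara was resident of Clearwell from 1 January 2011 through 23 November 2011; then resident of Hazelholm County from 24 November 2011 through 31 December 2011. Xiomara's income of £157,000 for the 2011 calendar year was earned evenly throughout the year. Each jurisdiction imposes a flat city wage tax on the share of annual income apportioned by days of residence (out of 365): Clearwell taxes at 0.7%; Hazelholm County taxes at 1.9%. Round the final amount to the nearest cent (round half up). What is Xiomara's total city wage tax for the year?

Clearwell, 1 January – 23 November 2011: 327 days → £157,000 × 0.7% × 327/365 = £984.5836
Hazelholm County, 24 November – 31 December 2011: 38 days → £157,000 × 1.9% × 38/365 = £310.5589
Total = £1,295.1425

£1,295.14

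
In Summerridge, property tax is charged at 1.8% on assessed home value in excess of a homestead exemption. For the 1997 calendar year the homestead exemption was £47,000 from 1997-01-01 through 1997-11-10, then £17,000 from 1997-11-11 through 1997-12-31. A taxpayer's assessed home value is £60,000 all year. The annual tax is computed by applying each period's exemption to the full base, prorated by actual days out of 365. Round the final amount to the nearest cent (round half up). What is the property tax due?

1997-01-01 to 1997-11-10: 314 days, exemption £47,000 → (£60,000 − £47,000) × 1.8% × 314/365 = £201.3041
1997-11-11 to 1997-12-31: 51 days, exemption £17,000 → (£60,000 − £17,000) × 1.8% × 51/365 = £108.1479
Total = £309.4521

£309.45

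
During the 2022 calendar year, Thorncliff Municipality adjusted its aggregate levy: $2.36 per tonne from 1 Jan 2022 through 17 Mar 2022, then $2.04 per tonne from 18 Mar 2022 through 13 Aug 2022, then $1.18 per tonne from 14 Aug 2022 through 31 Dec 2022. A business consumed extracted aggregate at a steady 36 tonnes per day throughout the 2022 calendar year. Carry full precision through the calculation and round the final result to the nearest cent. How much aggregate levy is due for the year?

1 Jan – 17 Mar 2022: 76 days × 36 tonnes/day = 2,736 tonnes at $2.36/tonne → $6456.96
18 Mar – 13 Aug 2022: 149 days × 36 tonnes/day = 5,364 tonnes at $2.04/tonne → $10942.56
14 Aug – 31 Dec 2022: 140 days × 36 tonnes/day = 5,040 tonnes at $1.18/tonne → $5947.20

$23346.72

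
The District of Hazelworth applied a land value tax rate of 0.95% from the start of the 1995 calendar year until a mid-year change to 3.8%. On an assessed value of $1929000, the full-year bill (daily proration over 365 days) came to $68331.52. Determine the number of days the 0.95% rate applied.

Let d = days at the first rate; then 365 − d days at the second rate.
$1929000 × [0.95%·d + 3.8%·(365−d)] / 365 = $68331.52
Solving gives d = 33, so the new rate took effect on 3 February 1995.

33 days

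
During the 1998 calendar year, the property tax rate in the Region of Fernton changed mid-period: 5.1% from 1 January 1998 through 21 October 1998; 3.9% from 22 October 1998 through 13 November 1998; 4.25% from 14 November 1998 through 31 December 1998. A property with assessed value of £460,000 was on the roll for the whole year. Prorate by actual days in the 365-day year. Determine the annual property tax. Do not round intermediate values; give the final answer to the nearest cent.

1 January – 21 October 1998: 294 days at 5.1% → £460,000 × 5.1% × 294/365 = £18,896.5479
22 October – 13 November 1998: 23 days at 3.9% → £460,000 × 3.9% × 23/365 = £1,130.4658
14 November – 31 December 1998: 48 days at 4.25% → £460,000 × 4.25% × 48/365 = £2,570.9589
Total = £22,597.9726

£22,597.97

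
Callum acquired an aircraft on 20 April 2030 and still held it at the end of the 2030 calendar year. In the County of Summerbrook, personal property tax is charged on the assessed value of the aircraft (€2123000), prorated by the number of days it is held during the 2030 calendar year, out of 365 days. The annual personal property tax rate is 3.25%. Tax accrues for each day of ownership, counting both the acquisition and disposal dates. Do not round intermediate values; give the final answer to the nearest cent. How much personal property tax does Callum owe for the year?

Days held (20 April – 31 December 2030): 256 out of 365
Tax = €2123000 × 3.25% × 256/365 = €48392.7671

€48392.77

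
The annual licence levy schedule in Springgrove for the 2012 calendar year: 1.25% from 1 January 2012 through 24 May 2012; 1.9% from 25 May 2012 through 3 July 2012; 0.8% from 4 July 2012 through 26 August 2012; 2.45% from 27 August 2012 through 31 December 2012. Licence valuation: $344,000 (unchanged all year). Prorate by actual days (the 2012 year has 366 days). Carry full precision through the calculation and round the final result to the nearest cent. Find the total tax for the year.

1 January – 24 May 2012: 145 days at 1.25% → $344,000 × 1.25% × 145/366 = $1,703.5519
25 May – 3 July 2012: 40 days at 1.9% → $344,000 × 1.9% × 40/366 = $714.3169
4 July – 26 August 2012: 54 days at 0.8% → $344,000 × 0.8% × 54/366 = $406.0328
27 August – 31 December 2012: 127 days at 2.45% → $344,000 × 2.45% × 127/366 = $2,924.4699
Total = $5,748.3716

$5,748.37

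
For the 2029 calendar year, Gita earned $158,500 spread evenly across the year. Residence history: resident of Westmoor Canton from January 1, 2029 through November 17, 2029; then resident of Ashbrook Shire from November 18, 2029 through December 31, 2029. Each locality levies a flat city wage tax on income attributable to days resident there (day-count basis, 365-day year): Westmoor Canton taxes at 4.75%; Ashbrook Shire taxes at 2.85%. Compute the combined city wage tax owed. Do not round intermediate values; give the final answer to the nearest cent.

Westmoor Canton, January 1 – November 17, 2029: 321 days → $158,500 × 4.75% × 321/365 = $6,621.1747
Ashbrook Shire, November 18 – December 31, 2029: 44 days → $158,500 × 2.85% × 44/365 = $544.5452
Total = $7,165.7199

$7,165.72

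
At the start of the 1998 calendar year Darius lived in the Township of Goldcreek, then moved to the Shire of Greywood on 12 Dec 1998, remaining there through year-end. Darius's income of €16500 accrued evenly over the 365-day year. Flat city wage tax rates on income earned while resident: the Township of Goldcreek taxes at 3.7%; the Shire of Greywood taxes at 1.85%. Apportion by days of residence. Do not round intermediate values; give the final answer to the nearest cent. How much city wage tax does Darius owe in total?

The Township of Goldcreek, 1 Jan – 11 Dec 1998: 345 days → €16500 × 3.7% × 345/365 = €577.0479
The Shire of Greywood, 12 Dec – 31 Dec 1998: 20 days → €16500 × 1.85% × 20/365 = €16.7260
Total = €593.7740

€593.77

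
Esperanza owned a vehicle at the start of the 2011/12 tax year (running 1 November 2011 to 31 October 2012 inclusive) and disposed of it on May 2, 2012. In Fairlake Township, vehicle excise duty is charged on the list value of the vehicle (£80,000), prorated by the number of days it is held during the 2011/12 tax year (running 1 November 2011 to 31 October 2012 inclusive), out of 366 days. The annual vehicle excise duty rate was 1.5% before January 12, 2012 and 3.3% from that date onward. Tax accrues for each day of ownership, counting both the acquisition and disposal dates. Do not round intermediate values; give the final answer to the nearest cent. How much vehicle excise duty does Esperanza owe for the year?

£1,043.93

November 1, 2011 – January 11, 2012: 72 days at 1.5% → £80,000 × 1.5% × 72/366 = £236.0656
January 12 – May 2, 2012: 112 days at 3.3% → £80,000 × 3.3% × 112/366 = £807.8689
Total = £1,043.9344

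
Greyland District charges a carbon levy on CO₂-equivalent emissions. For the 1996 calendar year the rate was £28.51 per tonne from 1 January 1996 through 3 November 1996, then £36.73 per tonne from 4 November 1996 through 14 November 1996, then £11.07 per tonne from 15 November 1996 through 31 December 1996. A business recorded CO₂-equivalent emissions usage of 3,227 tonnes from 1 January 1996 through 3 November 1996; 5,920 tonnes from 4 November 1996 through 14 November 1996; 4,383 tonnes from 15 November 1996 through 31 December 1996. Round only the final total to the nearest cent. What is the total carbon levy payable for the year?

1 January – 3 November 1996: 3,227 tonnes at £28.51/tonne → £92,001.77
4 November – 14 November 1996: 5,920 tonnes at £36.73/tonne → £217,441.60
15 November – 31 December 1996: 4,383 tonnes at £11.07/tonne → £48,519.81

£357,963.18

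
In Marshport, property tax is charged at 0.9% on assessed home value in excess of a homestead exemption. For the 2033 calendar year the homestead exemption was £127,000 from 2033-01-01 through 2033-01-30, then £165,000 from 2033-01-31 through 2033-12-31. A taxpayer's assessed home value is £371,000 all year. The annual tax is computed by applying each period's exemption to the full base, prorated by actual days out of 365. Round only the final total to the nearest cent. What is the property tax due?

£1,882.11

2033-01-01 to 2033-01-30: 30 days, exemption £127,000 → (£371,000 − £127,000) × 0.9% × 30/365 = £180.4932
2033-01-31 to 2033-12-31: 335 days, exemption £165,000 → (£371,000 − £165,000) × 0.9% × 335/365 = £1,701.6164
Total = £1,882.1096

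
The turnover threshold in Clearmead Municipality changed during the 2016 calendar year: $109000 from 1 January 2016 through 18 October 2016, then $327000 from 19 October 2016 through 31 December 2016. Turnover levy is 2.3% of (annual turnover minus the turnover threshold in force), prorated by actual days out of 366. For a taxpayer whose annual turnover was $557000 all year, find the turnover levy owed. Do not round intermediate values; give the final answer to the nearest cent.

1 January – 18 October 2016: 292 days, exemption $109000 → ($557000 − $109000) × 2.3% × 292/366 = $8220.6776
19 October – 31 December 2016: 74 days, exemption $327000 → ($557000 − $327000) × 2.3% × 74/366 = $1069.5628
Total = $9290.2404

$9290.24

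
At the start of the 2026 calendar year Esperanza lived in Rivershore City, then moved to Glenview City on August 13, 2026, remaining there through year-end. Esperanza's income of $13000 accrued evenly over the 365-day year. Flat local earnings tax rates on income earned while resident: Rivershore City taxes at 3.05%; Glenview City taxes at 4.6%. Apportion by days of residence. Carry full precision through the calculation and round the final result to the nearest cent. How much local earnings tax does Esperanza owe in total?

$474.34

Rivershore City, January 1 – August 12, 2026: 224 days → $13000 × 3.05% × 224/365 = $243.3315
Glenview City, August 13 – December 31, 2026: 141 days → $13000 × 4.6% × 141/365 = $231.0082
Total = $474.3397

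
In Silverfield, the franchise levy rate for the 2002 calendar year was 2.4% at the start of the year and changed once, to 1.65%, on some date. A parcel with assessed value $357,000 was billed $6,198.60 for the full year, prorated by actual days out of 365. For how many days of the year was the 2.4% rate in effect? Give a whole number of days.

42 days

Let d = days at the first rate; then 365 − d days at the second rate.
$357,000 × [2.4%·d + 1.65%·(365−d)] / 365 = $6,198.60
Solving gives d = 42, so the new rate took effect on February 12, 2002.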